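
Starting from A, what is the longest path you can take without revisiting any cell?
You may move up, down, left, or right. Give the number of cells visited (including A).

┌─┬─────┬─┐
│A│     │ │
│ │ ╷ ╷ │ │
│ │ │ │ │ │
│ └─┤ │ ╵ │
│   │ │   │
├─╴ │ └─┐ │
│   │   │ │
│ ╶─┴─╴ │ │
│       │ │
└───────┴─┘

Finding longest simple path using DFS:
Start: (0, 0)
Longest path visits 21 cells
Path: A → down → down → right → down → left → down → right → right → right → up → left → up → up → up → right → down → down → right → up → up

Solution:

┌─┬─────┬─┐
│A│  ↱ ↓│B│
│ │ ╷ ╷ │ │
│↓│ │↑│↓│↑│
│ └─┤ │ ╵ │
│↳ ↓│↑│↳ ↑│
├─╴ │ └─┐ │
│↓ ↲│↑ ↰│ │
│ ╶─┴─╴ │ │
│↳ → → ↑│ │
└───────┴─┘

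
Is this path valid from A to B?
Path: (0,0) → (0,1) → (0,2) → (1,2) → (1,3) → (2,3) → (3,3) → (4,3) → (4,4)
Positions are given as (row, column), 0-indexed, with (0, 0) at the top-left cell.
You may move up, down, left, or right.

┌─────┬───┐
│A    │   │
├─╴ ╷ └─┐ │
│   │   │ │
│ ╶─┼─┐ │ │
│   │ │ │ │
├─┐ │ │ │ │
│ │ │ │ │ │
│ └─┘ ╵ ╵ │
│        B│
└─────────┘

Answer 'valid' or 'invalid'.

Checking path validity:
Result: All consecutive moves are passable.

valid

Correct solution:

┌─────┬───┐
│A → ↓│   │
├─╴ ╷ └─┐ │
│   │↳ ↓│ │
│ ╶─┼─┐ │ │
│   │ │↓│ │
├─┐ │ │ │ │
│ │ │ │↓│ │
│ └─┘ ╵ ╵ │
│      ↳ B│
└─────────┘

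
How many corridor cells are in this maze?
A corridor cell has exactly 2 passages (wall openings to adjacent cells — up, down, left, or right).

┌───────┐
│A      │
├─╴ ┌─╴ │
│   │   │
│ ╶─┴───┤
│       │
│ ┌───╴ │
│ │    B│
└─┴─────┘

Counting cells with exactly 2 passages:
Total corridor cells: 10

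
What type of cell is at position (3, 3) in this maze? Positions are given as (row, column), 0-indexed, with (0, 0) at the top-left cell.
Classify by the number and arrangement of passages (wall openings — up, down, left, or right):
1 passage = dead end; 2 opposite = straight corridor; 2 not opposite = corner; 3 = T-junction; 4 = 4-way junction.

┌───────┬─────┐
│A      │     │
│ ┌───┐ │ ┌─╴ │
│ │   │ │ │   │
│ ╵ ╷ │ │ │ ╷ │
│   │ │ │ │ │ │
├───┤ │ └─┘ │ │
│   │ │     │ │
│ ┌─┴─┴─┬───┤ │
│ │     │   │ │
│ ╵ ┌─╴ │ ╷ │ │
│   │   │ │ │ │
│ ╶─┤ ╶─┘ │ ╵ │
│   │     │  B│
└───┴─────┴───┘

Checking cell at (3, 3):
Number of passages: 2
Cell type: corner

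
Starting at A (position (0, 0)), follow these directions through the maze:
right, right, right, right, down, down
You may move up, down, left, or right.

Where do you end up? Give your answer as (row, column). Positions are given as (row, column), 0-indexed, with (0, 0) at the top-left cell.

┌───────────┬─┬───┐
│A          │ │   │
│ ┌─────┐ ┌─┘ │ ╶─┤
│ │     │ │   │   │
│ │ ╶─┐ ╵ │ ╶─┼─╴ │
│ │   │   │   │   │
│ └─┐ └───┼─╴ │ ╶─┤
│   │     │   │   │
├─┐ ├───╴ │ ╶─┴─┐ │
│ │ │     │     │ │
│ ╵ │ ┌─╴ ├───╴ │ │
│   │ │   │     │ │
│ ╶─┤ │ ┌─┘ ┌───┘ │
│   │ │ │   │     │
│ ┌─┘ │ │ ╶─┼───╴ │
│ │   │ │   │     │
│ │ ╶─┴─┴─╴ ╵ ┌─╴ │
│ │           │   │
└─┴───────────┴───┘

Following directions step by step:
Start: (0, 0)
  right: (0, 0) → (0, 1)
  right: (0, 1) → (0, 2)
  right: (0, 2) → (0, 3)
  right: (0, 3) → (0, 4)
  down: (0, 4) → (1, 4)
  down: (1, 4) → (2, 4)
Final position: (2, 4)

Path taken:

┌───────────┬─┬───┐
│A → → → ↓  │ │   │
│ ┌─────┐ ┌─┘ │ ╶─┤
│ │     │↓│   │   │
│ │ ╶─┐ ╵ │ ╶─┼─╴ │
│ │   │  B│   │   │
│ └─┐ └───┼─╴ │ ╶─┤
│   │     │   │   │
├─┐ ├───╴ │ ╶─┴─┐ │
│ │ │     │     │ │
│ ╵ │ ┌─╴ ├───╴ │ │
│   │ │   │     │ │
│ ╶─┤ │ ┌─┘ ┌───┘ │
│   │ │ │   │     │
│ ┌─┘ │ │ ╶─┼───╴ │
│ │   │ │   │     │
│ │ ╶─┴─┴─╴ ╵ ┌─╴ │
│ │           │   │
└─┴───────────┴───┘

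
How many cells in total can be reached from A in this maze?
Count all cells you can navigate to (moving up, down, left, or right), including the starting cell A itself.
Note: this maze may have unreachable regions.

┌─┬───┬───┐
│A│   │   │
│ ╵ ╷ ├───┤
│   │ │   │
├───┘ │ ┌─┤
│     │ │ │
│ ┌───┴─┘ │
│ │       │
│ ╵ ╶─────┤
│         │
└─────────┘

Using BFS/flood-fill to find all reachable cells from A:
Maze size: 5 × 5 = 25 total cells
5 cell(s) are walled off and cannot be reached from A.
Reachable cells: 20

Reachable region (· marks reachable cells):

┌─┬───┬───┐
│A│· ·│   │
│ ╵ ╷ ├───┤
│· ·│·│   │
├───┘ │ ┌─┤
│· · ·│ │·│
│ ┌───┴─┘ │
│·│· · · ·│
│ ╵ ╶─────┤
│· · · · ·│
└─────────┘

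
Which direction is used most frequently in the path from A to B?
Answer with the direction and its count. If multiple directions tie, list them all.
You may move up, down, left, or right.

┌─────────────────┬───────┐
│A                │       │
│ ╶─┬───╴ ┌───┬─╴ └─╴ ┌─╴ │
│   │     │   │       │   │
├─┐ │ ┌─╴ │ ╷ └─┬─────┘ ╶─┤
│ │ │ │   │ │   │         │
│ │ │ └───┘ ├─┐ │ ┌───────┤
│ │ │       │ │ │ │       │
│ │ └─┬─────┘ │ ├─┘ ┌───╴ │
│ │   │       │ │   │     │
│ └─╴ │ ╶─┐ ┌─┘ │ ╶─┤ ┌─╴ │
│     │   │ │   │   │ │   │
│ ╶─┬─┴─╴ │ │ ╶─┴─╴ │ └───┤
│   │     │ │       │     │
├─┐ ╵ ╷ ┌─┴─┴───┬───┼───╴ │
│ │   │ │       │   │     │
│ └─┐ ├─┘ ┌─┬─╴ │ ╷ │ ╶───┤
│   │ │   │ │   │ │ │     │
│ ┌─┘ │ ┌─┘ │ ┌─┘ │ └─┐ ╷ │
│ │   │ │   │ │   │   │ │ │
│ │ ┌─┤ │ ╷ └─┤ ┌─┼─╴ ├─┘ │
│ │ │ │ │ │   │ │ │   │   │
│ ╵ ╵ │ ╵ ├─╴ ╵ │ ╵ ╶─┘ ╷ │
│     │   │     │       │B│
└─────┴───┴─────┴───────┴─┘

Directions: right, right, right, right, down, left, left, down, down, right, right, right, up, up, right, down, right, down, down, down, left, down, right, right, right, up, left, up, right, up, right, right, right, down, left, left, down, down, right, right, down, left, left, down, right, right, down, down, down
Counts: {'right': 20, 'down': 16, 'left': 8, 'up': 5}
Most common: right (20 times)

Solution:

┌─────────────────┬───────┐
│A → → → ↓        │       │
│ ╶─┬───╴ ┌───┬─╴ └─╴ ┌─╴ │
│   │↓ ← ↲│↱ ↓│       │   │
├─┐ │ ┌─╴ │ ╷ └─┬─────┘ ╶─┤
│ │ │↓│   │↑│↳ ↓│         │
│ │ │ └───┘ ├─┐ │ ┌───────┤
│ │ │↳ → → ↑│ │↓│ │↱ → → ↓│
│ │ └─┬─────┘ │ ├─┘ ┌───╴ │
│ │   │       │↓│↱ ↑│↓ ← ↲│
│ └─╴ │ ╶─┐ ┌─┘ │ ╶─┤ ┌─╴ │
│     │   │ │↓ ↲│↑ ↰│↓│   │
│ ╶─┬─┴─╴ │ │ ╶─┴─╴ │ └───┤
│   │     │ │↳ → → ↑│↳ → ↓│
├─┐ ╵ ╷ ┌─┴─┴───┬───┼───╴ │
│ │   │ │       │   │↓ ← ↲│
│ └─┐ ├─┘ ┌─┬─╴ │ ╷ │ ╶───┤
│   │ │   │ │   │ │ │↳ → ↓│
│ ┌─┘ │ ┌─┘ │ ┌─┘ │ └─┐ ╷ │
│ │   │ │   │ │   │   │ │↓│
│ │ ┌─┤ │ ╷ └─┤ ┌─┼─╴ ├─┘ │
│ │ │ │ │ │   │ │ │   │  ↓│
│ ╵ ╵ │ ╵ ├─╴ ╵ │ ╵ ╶─┘ ╷ │
│     │   │     │       │B│
└─────┴───┴─────┴───────┴─┘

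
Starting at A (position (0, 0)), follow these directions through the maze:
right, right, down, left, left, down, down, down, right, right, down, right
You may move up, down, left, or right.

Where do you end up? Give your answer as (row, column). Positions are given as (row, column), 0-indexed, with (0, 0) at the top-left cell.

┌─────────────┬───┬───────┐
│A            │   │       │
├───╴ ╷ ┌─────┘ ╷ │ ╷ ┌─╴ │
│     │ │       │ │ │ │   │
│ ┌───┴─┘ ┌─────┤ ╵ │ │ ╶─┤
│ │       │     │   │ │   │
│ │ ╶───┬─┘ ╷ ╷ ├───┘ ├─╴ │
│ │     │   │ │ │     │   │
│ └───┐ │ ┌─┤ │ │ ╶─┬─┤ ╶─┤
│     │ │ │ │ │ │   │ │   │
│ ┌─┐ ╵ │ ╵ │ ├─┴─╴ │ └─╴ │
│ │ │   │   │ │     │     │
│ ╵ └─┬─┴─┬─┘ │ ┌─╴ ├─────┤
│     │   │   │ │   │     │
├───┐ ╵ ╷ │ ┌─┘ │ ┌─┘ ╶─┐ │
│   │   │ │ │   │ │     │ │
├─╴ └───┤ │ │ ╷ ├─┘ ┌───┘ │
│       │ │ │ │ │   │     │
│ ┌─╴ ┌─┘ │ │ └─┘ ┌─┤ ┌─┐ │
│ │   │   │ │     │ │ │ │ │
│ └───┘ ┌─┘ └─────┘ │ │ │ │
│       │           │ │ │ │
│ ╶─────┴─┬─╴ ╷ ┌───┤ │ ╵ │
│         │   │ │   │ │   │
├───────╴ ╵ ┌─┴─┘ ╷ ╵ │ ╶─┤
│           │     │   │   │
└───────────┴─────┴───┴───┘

Following directions step by step:
Start: (0, 0)
  right: (0, 0) → (0, 1)
  right: (0, 1) → (0, 2)
  down: (0, 2) → (1, 2)
  left: (1, 2) → (1, 1)
  left: (1, 1) → (1, 0)
  down: (1, 0) → (2, 0)
  down: (2, 0) → (3, 0)
  down: (3, 0) → (4, 0)
  right: (4, 0) → (4, 1)
  right: (4, 1) → (4, 2)
  down: (4, 2) → (5, 2)
  right: (5, 2) → (5, 3)
Final position: (5, 3)

Path taken:

┌─────────────┬───┬───────┐
│A → ↓        │   │       │
├───╴ ╷ ┌─────┘ ╷ │ ╷ ┌─╴ │
│↓ ← ↲│ │       │ │ │ │   │
│ ┌───┴─┘ ┌─────┤ ╵ │ │ ╶─┤
│↓│       │     │   │ │   │
│ │ ╶───┬─┘ ╷ ╷ ├───┘ ├─╴ │
│↓│     │   │ │ │     │   │
│ └───┐ │ ┌─┤ │ │ ╶─┬─┤ ╶─┤
│↳ → ↓│ │ │ │ │ │   │ │   │
│ ┌─┐ ╵ │ ╵ │ ├─┴─╴ │ └─╴ │
│ │ │↳ B│   │ │     │     │
│ ╵ └─┬─┴─┬─┘ │ ┌─╴ ├─────┤
│     │   │   │ │   │     │
├───┐ ╵ ╷ │ ┌─┘ │ ┌─┘ ╶─┐ │
│   │   │ │ │   │ │     │ │
├─╴ └───┤ │ │ ╷ ├─┘ ┌───┘ │
│       │ │ │ │ │   │     │
│ ┌─╴ ┌─┘ │ │ └─┘ ┌─┤ ┌─┐ │
│ │   │   │ │     │ │ │ │ │
│ └───┘ ┌─┘ └─────┘ │ │ │ │
│       │           │ │ │ │
│ ╶─────┴─┬─╴ ╷ ┌───┤ │ ╵ │
│         │   │ │   │ │   │
├───────╴ ╵ ┌─┴─┘ ╷ ╵ │ ╶─┤
│           │     │   │   │
└───────────┴─────┴───┴───┘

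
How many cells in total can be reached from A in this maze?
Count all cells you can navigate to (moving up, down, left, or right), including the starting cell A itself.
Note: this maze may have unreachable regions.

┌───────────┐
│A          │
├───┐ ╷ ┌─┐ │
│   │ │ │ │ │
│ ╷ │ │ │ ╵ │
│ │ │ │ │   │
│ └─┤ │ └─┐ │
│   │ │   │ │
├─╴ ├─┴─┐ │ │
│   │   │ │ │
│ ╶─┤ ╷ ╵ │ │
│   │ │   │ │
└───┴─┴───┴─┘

Using BFS/flood-fill to find all reachable cells from A:
Maze size: 6 × 6 = 36 total cells
10 cell(s) are walled off and cannot be reached from A.
Reachable cells: 26

Reachable region (· marks reachable cells):

┌───────────┐
│A · · · · ·│
├───┐ ╷ ┌─┐ │
│   │·│·│·│·│
│ ╷ │ │ │ ╵ │
│ │ │·│·│· ·│
│ └─┤ │ └─┐ │
│   │·│· ·│·│
├─╴ ├─┴─┐ │ │
│   │· ·│·│·│
│ ╶─┤ ╷ ╵ │ │
│   │·│· ·│·│
└───┴─┴───┴─┘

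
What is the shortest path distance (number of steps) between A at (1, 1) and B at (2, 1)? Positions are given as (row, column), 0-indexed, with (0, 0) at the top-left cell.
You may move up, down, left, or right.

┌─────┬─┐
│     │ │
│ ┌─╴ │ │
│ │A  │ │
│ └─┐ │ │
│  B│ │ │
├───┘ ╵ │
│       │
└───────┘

Finding path from (1, 1) to (2, 1):
Path: (1,1) → (1,2) → (0,2) → (0,1) → (0,0) → (1,0) → (2,0) → (2,1)
Distance: 7 steps

Solution:

┌─────┬─┐
│↓ ← ↰│ │
│ ┌─╴ │ │
│↓│A ↑│ │
│ └─┐ │ │
│↳ B│ │ │
├───┘ ╵ │
│       │
└───────┘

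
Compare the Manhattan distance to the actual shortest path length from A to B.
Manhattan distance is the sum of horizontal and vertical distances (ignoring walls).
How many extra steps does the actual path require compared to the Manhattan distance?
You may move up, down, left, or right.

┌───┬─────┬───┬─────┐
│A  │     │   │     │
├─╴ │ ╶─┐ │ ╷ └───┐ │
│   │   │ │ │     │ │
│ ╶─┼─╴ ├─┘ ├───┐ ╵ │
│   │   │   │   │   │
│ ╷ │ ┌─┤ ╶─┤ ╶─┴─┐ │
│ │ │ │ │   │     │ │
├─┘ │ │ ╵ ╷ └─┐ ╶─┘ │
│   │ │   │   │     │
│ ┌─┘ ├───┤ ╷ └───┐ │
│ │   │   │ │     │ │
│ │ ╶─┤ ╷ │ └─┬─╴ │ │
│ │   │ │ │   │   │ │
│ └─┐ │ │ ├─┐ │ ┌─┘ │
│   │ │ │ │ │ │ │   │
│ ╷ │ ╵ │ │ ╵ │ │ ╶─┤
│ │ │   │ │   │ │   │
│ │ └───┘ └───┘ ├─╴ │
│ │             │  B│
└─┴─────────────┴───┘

Manhattan distance: |9 - 0| + |9 - 0| = 18
Actual path length: 50
Extra steps: 50 - 18 = 32

Solution:

┌───┬─────┬───┬─────┐
│A ↓│     │↱ ↓│     │
├─╴ │ ╶─┐ │ ╷ └───┐ │
│↓ ↲│   │ │↑│↳ → ↓│ │
│ ╶─┼─╴ ├─┘ ├───┐ ╵ │
│↳ ↓│   │↱ ↑│   │↳ ↓│
│ ╷ │ ┌─┤ ╶─┤ ╶─┴─┐ │
│ │↓│ │ │↑ ↰│     │↓│
├─┘ │ │ ╵ ╷ └─┐ ╶─┘ │
│↓ ↲│ │   │↑ ↰│    ↓│
│ ┌─┘ ├───┤ ╷ └───┐ │
│↓│   │   │ │↑ ← ↰│↓│
│ │ ╶─┤ ╷ │ └─┬─╴ │ │
│↓│   │ │ │   │↱ ↑│↓│
│ └─┐ │ │ ├─┐ │ ┌─┘ │
│↳ ↓│ │ │ │ │ │↑│↓ ↲│
│ ╷ │ ╵ │ │ ╵ │ │ ╶─┤
│ │↓│   │ │   │↑│↳ ↓│
│ │ └───┘ └───┘ ├─╴ │
│ │↳ → → → → → ↑│  B│
└─┴─────────────┴───┘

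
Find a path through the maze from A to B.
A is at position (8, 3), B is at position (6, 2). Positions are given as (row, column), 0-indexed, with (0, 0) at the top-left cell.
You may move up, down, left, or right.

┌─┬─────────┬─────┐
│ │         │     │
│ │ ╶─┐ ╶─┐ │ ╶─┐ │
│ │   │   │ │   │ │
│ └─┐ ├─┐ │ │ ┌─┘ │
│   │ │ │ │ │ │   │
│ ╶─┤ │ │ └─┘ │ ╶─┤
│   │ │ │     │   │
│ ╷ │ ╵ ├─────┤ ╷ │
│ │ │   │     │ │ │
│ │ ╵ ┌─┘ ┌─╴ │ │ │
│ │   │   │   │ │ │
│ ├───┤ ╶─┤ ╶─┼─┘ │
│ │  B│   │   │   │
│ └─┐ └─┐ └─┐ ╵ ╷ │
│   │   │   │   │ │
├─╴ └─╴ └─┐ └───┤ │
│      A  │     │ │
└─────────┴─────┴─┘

Finding the shortest path from (8, 3) to (6, 2):
Path length: 3 steps
Directions: up → left → up

Solution:

┌─┬─────────┬─────┐
│ │         │     │
│ │ ╶─┐ ╶─┐ │ ╶─┐ │
│ │   │   │ │   │ │
│ └─┐ ├─┐ │ │ ┌─┘ │
│   │ │ │ │ │ │   │
│ ╶─┤ │ │ └─┘ │ ╶─┤
│   │ │ │     │   │
│ ╷ │ ╵ ├─────┤ ╷ │
│ │ │   │     │ │ │
│ │ ╵ ┌─┘ ┌─╴ │ │ │
│ │   │   │   │ │ │
│ ├───┤ ╶─┤ ╶─┼─┘ │
│ │  B│   │   │   │
│ └─┐ └─┐ └─┐ ╵ ╷ │
│   │↑ ↰│   │   │ │
├─╴ └─╴ └─┐ └───┤ │
│      A  │     │ │
└─────────┴─────┴─┘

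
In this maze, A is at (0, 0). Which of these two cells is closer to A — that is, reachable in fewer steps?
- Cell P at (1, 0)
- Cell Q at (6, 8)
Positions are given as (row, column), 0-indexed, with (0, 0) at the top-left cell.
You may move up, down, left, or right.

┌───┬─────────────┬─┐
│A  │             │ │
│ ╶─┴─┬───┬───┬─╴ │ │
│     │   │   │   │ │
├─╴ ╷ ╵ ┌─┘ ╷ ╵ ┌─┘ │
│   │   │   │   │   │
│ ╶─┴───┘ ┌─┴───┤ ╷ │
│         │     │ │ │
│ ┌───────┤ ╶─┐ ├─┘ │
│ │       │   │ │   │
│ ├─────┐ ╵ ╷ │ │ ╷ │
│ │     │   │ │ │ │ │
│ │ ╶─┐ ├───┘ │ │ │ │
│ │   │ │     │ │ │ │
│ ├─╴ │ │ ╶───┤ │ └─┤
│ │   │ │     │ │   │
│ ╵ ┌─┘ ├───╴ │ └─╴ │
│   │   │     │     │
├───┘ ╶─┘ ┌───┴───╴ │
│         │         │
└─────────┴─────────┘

Shortest path A → P at (1, 0): 1 steps
Shortest path A → Q at (6, 8): 50 steps

P is closer (1 steps vs 50 steps).

Path to P:

┌───┬─────────────┬─┐
│A  │             │ │
│ ╶─┴─┬───┬───┬─╴ │ │
│P    │   │   │   │ │
├─╴ ╷ ╵ ┌─┘ ╷ ╵ ┌─┘ │
│   │   │   │   │   │
│ ╶─┴───┘ ┌─┴───┤ ╷ │
│         │     │ │ │
│ ┌───────┤ ╶─┐ ├─┘ │
│ │       │   │ │   │
│ ├─────┐ ╵ ╷ │ │ ╷ │
│ │     │   │ │ │ │ │
│ │ ╶─┐ ├───┘ │ │ │ │
│ │   │ │     │ │ │ │
│ ├─╴ │ │ ╶───┤ │ └─┤
│ │   │ │     │ │   │
│ ╵ ┌─┘ ├───╴ │ └─╴ │
│   │   │     │     │
├───┘ ╶─┘ ┌───┴───╴ │
│         │         │
└─────────┴─────────┘

Path to Q:

┌───┬─────────────┬─┐
│A  │             │ │
│ ╶─┴─┬───┬───┬─╴ │ │
│↳ ↓  │   │   │   │ │
├─╴ ╷ ╵ ┌─┘ ╷ ╵ ┌─┘ │
│↓ ↲│   │   │   │   │
│ ╶─┴───┘ ┌─┴───┤ ╷ │
│↓        │↱ → ↓│ │ │
│ ┌───────┤ ╶─┐ ├─┘ │
│↓│       │↑ ↰│↓│   │
│ ├─────┐ ╵ ╷ │ │ ╷ │
│↓│↱ → ↓│   │↑│↓│ │ │
│ │ ╶─┐ ├───┘ │ │ │ │
│↓│↑ ↰│↓│↱ → ↑│↓│Q│ │
│ ├─╴ │ │ ╶───┤ │ └─┤
│↓│↱ ↑│↓│↑ ← ↰│↓│↑ ↰│
│ ╵ ┌─┘ ├───╴ │ └─╴ │
│↳ ↑│↓ ↲│↱ → ↑│↳ → ↑│
├───┘ ╶─┘ ┌───┴───╴ │
│    ↳ → ↑│         │
└─────────┴─────────┘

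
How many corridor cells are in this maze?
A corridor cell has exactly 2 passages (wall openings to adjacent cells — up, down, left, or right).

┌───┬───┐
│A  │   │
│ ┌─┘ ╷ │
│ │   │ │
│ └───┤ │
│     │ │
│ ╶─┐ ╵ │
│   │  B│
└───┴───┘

Counting cells with exactly 2 passages:
Total corridor cells: 12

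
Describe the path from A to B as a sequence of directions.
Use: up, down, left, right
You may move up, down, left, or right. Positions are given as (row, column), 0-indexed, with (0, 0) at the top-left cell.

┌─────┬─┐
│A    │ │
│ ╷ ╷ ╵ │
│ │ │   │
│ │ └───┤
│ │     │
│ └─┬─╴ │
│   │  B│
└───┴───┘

Finding the path and converting it to directions:
Path through cells: (0,0) → (0,1) → (1,1) → (2,1) → (2,2) → (2,3) → (3,3)
Directions: right, down, down, right, right, down

Solution:

┌─────┬─┐
│A ↓  │ │
│ ╷ ╷ ╵ │
│ │↓│   │
│ │ └───┤
│ │↳ → ↓│
│ └─┬─╴ │
│   │  B│
└───┴───┘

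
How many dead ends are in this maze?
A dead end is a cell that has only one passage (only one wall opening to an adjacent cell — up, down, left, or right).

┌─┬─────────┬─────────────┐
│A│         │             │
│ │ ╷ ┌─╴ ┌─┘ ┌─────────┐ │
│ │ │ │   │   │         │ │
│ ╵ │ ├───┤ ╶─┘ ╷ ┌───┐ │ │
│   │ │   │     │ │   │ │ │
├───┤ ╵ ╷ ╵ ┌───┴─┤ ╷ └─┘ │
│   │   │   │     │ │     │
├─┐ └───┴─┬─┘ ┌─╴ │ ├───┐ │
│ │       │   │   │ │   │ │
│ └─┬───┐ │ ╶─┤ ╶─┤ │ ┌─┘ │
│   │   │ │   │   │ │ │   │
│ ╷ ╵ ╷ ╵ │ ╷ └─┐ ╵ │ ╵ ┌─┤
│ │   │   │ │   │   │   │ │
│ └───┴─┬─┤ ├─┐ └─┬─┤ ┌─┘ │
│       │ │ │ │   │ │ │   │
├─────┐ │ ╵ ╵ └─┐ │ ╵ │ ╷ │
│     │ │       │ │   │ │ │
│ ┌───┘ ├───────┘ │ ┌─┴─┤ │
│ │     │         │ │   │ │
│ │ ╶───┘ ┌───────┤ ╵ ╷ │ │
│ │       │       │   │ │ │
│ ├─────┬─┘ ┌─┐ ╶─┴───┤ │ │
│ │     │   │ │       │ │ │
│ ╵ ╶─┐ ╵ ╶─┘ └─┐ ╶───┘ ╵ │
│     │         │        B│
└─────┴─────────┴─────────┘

Checking each cell for number of passages:

Dead ends found at positions:
  (0, 0)
  (0, 5)
  (1, 3)
  (2, 8)
  (2, 11)
  (3, 0)
  (4, 0)
  (4, 11)
  (6, 12)
  (7, 4)
  (7, 6)
  (7, 9)
  (8, 2)
  (8, 7)
  (8, 11)
  (10, 8)
  (11, 6)
  (11, 10)
  (12, 2)
  (12, 7)
Total dead ends: 20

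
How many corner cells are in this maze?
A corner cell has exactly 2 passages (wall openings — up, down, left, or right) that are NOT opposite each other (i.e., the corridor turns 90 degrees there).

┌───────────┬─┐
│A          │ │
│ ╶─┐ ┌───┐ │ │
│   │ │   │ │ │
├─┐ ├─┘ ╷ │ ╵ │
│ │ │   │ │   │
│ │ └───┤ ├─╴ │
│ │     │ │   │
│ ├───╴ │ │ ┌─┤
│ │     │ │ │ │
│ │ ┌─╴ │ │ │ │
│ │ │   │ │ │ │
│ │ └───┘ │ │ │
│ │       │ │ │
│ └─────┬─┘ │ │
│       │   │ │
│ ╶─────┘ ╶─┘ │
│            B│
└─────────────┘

Counting corner cells (2 non-opposite passages):
Total corners: 20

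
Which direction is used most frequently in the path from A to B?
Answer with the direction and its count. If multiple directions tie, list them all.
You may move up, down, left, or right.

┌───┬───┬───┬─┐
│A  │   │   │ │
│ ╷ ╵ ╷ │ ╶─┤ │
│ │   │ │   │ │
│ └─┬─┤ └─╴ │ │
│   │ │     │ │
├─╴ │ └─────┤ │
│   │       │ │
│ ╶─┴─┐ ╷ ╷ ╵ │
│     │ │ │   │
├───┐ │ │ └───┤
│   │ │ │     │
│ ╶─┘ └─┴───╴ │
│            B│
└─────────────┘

Directions: down, down, right, down, left, down, right, right, down, down, right, right, right, right
Counts: {'down': 6, 'right': 7, 'left': 1}
Most common: right (7 times)

Solution:

┌───┬───┬───┬─┐
│A  │   │   │ │
│ ╷ ╵ ╷ │ ╶─┤ │
│↓│   │ │   │ │
│ └─┬─┤ └─╴ │ │
│↳ ↓│ │     │ │
├─╴ │ └─────┤ │
│↓ ↲│       │ │
│ ╶─┴─┐ ╷ ╷ ╵ │
│↳ → ↓│ │ │   │
├───┐ │ │ └───┤
│   │↓│ │     │
│ ╶─┘ └─┴───╴ │
│    ↳ → → → B│
└─────────────┘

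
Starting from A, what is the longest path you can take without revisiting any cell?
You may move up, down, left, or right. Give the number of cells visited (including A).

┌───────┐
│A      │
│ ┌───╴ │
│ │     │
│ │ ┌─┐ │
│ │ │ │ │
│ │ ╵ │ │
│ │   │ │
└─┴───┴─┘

Finding longest simple path using DFS:
Start: (0, 0)
Longest path visits 11 cells
Path: A → right → right → right → down → left → left → down → down → right → up

Solution:

┌───────┐
│A → → ↓│
│ ┌───╴ │
│ │↓ ← ↲│
│ │ ┌─┐ │
│ │↓│B│ │
│ │ ╵ │ │
│ │↳ ↑│ │
└─┴───┴─┘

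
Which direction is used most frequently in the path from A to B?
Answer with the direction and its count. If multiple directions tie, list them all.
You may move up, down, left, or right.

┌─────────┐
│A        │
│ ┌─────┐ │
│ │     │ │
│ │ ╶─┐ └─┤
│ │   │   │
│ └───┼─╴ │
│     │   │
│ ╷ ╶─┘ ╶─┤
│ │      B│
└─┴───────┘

Directions: down, down, down, right, down, right, right, right
Counts: {'down': 4, 'right': 4}
Most common: down and right (tied at 4 times each)

Solution:

┌─────────┐
│A        │
│ ┌─────┐ │
│↓│     │ │
│ │ ╶─┐ └─┤
│↓│   │   │
│ └───┼─╴ │
│↳ ↓  │   │
│ ╷ ╶─┘ ╶─┤
│ │↳ → → B│
└─┴───────┘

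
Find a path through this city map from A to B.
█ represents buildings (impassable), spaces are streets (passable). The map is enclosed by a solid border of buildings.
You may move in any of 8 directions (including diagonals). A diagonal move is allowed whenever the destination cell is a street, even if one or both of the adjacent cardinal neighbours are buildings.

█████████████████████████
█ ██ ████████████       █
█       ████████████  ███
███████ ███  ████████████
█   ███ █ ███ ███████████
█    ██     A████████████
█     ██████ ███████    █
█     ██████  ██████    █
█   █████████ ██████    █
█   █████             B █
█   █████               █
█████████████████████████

Finding the shortest path from A to B:
Movement: 8-directional
Path length: 12 steps
Directions: down → down → down-right → down-right → right → right → right → right → right → right → right → right

Solution:

█████████████████████████
█ ██ ████████████       █
█       ████████████  ███
███████ ███  ████████████
█   ███ █ ███ ███████████
█    ██     A████████████
█     ██████↓███████    █
█     ██████↘ ██████    █
█   █████████↘██████    █
█   █████     →→→→→→→→B █
█   █████               █
█████████████████████████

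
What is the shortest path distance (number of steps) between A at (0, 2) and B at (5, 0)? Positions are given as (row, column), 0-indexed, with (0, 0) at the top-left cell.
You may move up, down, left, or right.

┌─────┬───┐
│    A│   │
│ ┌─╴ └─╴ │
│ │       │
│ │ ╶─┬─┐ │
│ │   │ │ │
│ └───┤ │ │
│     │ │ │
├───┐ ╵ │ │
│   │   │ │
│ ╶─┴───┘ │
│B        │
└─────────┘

Finding path from (0, 2) to (5, 0):
Path: (0,2) → (1,2) → (1,3) → (1,4) → (2,4) → (3,4) → (4,4) → (5,4) → (5,3) → (5,2) → (5,1) → (5,0)
Distance: 11 steps

Solution:

┌─────┬───┐
│    A│   │
│ ┌─╴ └─╴ │
│ │  ↳ → ↓│
│ │ ╶─┬─┐ │
│ │   │ │↓│
│ └───┤ │ │
│     │ │↓│
├───┐ ╵ │ │
│   │   │↓│
│ ╶─┴───┘ │
│B ← ← ← ↲│
└─────────┘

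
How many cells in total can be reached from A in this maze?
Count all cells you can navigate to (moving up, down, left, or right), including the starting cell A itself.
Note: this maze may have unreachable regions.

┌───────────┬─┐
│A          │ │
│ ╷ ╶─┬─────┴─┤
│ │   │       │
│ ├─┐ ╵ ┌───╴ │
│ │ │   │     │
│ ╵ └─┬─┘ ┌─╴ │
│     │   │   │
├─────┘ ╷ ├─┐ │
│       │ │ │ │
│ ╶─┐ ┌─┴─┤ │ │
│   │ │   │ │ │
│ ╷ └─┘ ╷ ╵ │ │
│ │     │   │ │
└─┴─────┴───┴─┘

Using BFS/flood-fill to find all reachable cells from A:
Maze size: 7 × 7 = 49 total cells
1 cell(s) are walled off and cannot be reached from A.
Reachable cells: 48

Reachable region (· marks reachable cells):

┌───────────┬─┐
│A · · · · ·│ │
│ ╷ ╶─┬─────┴─┤
│·│· ·│· · · ·│
│ ├─┐ ╵ ┌───╴ │
│·│·│· ·│· · ·│
│ ╵ └─┬─┘ ┌─╴ │
│· · ·│· ·│· ·│
├─────┘ ╷ ├─┐ │
│· · · ·│·│·│·│
│ ╶─┐ ┌─┴─┤ │ │
│· ·│·│· ·│·│·│
│ ╷ └─┘ ╷ ╵ │ │
│·│· · ·│· ·│·│
└─┴─────┴───┴─┘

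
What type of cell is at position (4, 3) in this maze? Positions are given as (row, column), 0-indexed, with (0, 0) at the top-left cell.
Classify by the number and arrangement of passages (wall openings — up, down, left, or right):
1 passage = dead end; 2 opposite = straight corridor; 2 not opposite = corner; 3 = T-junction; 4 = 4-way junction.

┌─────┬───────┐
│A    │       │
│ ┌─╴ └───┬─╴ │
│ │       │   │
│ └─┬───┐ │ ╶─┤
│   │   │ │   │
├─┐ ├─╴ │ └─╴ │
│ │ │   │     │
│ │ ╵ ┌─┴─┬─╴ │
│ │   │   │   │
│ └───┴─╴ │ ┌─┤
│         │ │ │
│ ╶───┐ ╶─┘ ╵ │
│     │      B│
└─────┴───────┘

Checking cell at (4, 3):
Number of passages: 1
Cell type: dead end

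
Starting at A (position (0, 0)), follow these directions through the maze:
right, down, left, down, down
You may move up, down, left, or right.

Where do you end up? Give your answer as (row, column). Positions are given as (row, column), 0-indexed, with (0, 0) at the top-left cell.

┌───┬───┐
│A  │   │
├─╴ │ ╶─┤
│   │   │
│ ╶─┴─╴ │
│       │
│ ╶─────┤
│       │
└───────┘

Following directions step by step:
Start: (0, 0)
  right: (0, 0) → (0, 1)
  down: (0, 1) → (1, 1)
  left: (1, 1) → (1, 0)
  down: (1, 0) → (2, 0)
  down: (2, 0) → (3, 0)
Final position: (3, 0)

Path taken:

┌───┬───┐
│A ↓│   │
├─╴ │ ╶─┤
│↓ ↲│   │
│ ╶─┴─╴ │
│↓      │
│ ╶─────┤
│B      │
└───────┘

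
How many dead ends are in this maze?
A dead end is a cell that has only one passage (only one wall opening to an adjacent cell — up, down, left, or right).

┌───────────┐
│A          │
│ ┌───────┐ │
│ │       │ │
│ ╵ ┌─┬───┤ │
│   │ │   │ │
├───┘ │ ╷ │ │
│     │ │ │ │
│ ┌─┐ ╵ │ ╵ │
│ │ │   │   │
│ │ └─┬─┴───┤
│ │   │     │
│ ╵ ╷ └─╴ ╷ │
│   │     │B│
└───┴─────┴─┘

Checking each cell for number of passages:

Dead ends found at positions:
  (1, 4)
  (2, 2)
  (4, 1)
  (5, 3)
  (6, 5)
Total dead ends: 5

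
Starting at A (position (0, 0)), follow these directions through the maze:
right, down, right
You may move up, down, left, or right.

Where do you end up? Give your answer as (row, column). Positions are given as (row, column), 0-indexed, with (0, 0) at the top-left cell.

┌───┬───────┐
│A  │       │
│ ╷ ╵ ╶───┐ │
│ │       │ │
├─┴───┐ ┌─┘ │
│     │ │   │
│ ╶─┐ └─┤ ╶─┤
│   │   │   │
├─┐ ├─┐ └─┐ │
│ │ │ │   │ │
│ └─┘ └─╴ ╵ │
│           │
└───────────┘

Following directions step by step:
Start: (0, 0)
  right: (0, 0) → (0, 1)
  down: (0, 1) → (1, 1)
  right: (1, 1) → (1, 2)
Final position: (1, 2)

Path taken:

┌───┬───────┐
│A ↓│       │
│ ╷ ╵ ╶───┐ │
│ │↳ B    │ │
├─┴───┐ ┌─┘ │
│     │ │   │
│ ╶─┐ └─┤ ╶─┤
│   │   │   │
├─┐ ├─┐ └─┐ │
│ │ │ │   │ │
│ └─┘ └─╴ ╵ │
│           │
└───────────┘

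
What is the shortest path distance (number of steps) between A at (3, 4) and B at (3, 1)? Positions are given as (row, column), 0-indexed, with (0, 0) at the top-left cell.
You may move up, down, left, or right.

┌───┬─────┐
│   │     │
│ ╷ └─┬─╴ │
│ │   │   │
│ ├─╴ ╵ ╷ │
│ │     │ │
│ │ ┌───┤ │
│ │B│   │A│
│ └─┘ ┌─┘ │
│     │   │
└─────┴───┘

Finding path from (3, 4) to (3, 1):
Path: (3,4) → (2,4) → (1,4) → (1,3) → (2,3) → (2,2) → (2,1) → (3,1)
Distance: 7 steps

Solution:

┌───┬─────┐
│   │     │
│ ╷ └─┬─╴ │
│ │   │↓ ↰│
│ ├─╴ ╵ ╷ │
│ │↓ ← ↲│↑│
│ │ ┌───┤ │
│ │B│   │A│
│ └─┘ ┌─┘ │
│     │   │
└─────┴───┘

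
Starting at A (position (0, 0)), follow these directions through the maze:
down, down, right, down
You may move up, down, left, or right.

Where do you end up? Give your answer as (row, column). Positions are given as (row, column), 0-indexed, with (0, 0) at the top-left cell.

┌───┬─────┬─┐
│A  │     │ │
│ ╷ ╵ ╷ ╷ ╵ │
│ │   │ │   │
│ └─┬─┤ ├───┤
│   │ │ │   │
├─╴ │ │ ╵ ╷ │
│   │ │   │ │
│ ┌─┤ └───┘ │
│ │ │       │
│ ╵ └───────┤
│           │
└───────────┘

Following directions step by step:
Start: (0, 0)
  down: (0, 0) → (1, 0)
  down: (1, 0) → (2, 0)
  right: (2, 0) → (2, 1)
  down: (2, 1) → (3, 1)
Final position: (3, 1)

Path taken:

┌───┬─────┬─┐
│A  │     │ │
│ ╷ ╵ ╷ ╷ ╵ │
│↓│   │ │   │
│ └─┬─┤ ├───┤
│↳ ↓│ │ │   │
├─╴ │ │ ╵ ╷ │
│  B│ │   │ │
│ ┌─┤ └───┘ │
│ │ │       │
│ ╵ └───────┤
│           │
└───────────┘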